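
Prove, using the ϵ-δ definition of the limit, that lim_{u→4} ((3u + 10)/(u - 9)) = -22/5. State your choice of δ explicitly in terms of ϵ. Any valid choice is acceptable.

δ = min(5/2, (25/74)ϵ)

Let ϵ > 0. We want δ > 0 with 0 < |u − 4| < δ ⇒ |(3u + 10)/(u - 9) + 22/5| < ϵ.
Combining over a common denominator, (3u + 10)/(u - 9) + 22/5 = [(3u + 10)·(-5) − 22·(u - 9)] / [(-5)·(u - 9)] = -37(u − 4) / ((-5)(u - 9)).
So |(3u + 10)/(u - 9) + 22/5| = 37|u − 4| / (5·|u − 9|).
Require δ ≤ 5/2, so |u − 9| ≥ |-5| − |u − 4| > 5 − 5/2 = 5/2.
Hence |(3u + 10)/(u - 9) + 22/5| < 37|u − 4|/(5·(5/2)) = (74/25)|u − 4|, which is < ϵ once |u − 4| < (25/74)ϵ.
Take δ = min(5/2, (25/74)ϵ). Then 0 < |u − 4| < δ forces both bounds, so |(3u + 10)/(u - 9) + 22/5| < ϵ.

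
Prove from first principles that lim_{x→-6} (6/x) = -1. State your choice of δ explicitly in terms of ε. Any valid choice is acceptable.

Suppose ε > 0. We seek δ > 0 such that 0 < |x + 6| < δ implies |6/x + 1| < ε.
|6/x + 1| = 6·|-6 − x|/(6·|x|) = 6|x + 6|/(6|x|).
Restrict δ ≤ 3. Then |x + 6| < 3 gives |x| > 3, so 6|x| > 18.
Then |6/x + 1| < 6|x + 6|/18, which is < ε when |x + 6| < 3ε.
Take δ = min(3, 3ε). Then 0 < |x + 6| < δ gives both |x + 6| < 3 and |x + 6| < 3ε, so |6/x + 1| < ε.

δ = min(3, 3ε)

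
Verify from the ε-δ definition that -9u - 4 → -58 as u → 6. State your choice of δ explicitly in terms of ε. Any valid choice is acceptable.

Suppose ε > 0. We need δ > 0 so that 0 < |u − 6| < δ implies |(-9u - 4) + 58| < ε.
Since (-9u - 4) + 58 = -9(u − 6), we have |(-9u - 4) + 58| = 9|u − 6|.
So 9|u − 6| < ε exactly when |u − 6| < ε/9.
Choosing δ = ε/9 gives |(-9u - 4) + 58| = 9|u − 6| < ε whenever |u − 6| < δ.

δ = ε/9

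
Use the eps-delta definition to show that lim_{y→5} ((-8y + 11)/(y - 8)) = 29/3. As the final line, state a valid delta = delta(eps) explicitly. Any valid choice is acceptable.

Suppose eps > 0. We want delta > 0 with 0 < |y − 5| < delta ⇒ |(-8y + 11)/(y - 8) − (29/3)| < eps.
Combining over a common denominator, (-8y + 11)/(y - 8) − (29/3) = [(-8y + 11)·(-3) − (-29)·(y - 8)] / [(-3)·(y - 8)] = 53(y − 5) / ((-3)(y - 8)).
So |(-8y + 11)/(y - 8) − (29/3)| = 53|y − 5| / (3·|y − 8|).
Restrict delta ≤ 3/2. Then |y − 5| < 3/2 gives |y − 8| = |(y − 5) + (-3)| ≥ 3 − 3/2 = 3/2.
Hence |(-8y + 11)/(y - 8) − (29/3)| < 53|y − 5|/(3·(3/2)) = (106/9)|y − 5|, which is < eps once |y − 5| < (9/106)eps.
Take delta = min(3/2, (9/106)eps). Then 0 < |y − 5| < delta forces both bounds, so |(-8y + 11)/(y - 8) − (29/3)| < eps.

delta = min(3/2, (9/106)eps)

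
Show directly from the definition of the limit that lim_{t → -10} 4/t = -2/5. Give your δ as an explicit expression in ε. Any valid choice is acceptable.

δ = min(5, (25/2)ε)

Let ε > 0. We seek δ > 0 such that 0 < |t + 10| < δ implies |4/t + 2/5| < ε.
|4/t + 2/5| = 4·|-10 − t|/(10·|t|) = 4|t + 10|/(10|t|).
Require δ ≤ 5 so that |t| > 10 − 5 = 5, hence 10|t| > 50.
Then |4/t + 2/5| < 4|t + 10|/50, which is < ε when |t + 10| < (25/2)ε.
Take δ = min(5, (25/2)ε). Then 0 < |t + 10| < δ gives both |t + 10| < 5 and |t + 10| < (25/2)ε, so |4/t + 2/5| < ε.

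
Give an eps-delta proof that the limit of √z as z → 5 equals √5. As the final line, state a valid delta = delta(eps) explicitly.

delta = min(5, √5·eps)

Let eps > 0 be given. We want delta > 0 such that 0 < |z − 5| < delta implies |√z − √5| < eps.
Multiplying by the conjugate, |√z − √5| = |z − 5|/(√z + √5).
Restrict delta ≤ 5 so that |z − 5| < 5 forces z > 0, and then √z + √5 > √5.
Hence |√z − √5| < |z − 5|/√5, which is < eps once |z − 5| < √5·eps.
Take delta = min(5, √5·eps). If 0 < |z − 5| < delta then z > 0 and |√z − √5| < |z − 5|/√5 < eps.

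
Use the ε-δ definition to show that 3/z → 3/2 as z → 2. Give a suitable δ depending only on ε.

Fix ε > 0. We seek δ > 0 such that 0 < |z − 2| < δ implies |3/z − (3/2)| < ε.
|3/z − (3/2)| = 3·|2 − z|/(2·|z|) = 3|z − 2|/(2|z|).
Require δ ≤ 1 so that |z| > 2 − 1 = 1, hence 2|z| > 2.
Then |3/z − (3/2)| < 3|z − 2|/2, which is < ε when |z − 2| < (2/3)ε.
Take δ = min(1, (2/3)ε). Then 0 < |z − 2| < δ gives both |z − 2| < 1 and |z − 2| < (2/3)ε, so |3/z − (3/2)| < ε.

δ = min(1, (2/3)ε)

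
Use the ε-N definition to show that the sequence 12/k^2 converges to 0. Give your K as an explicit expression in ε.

K = (12/ε)^{1/2}

Let ε > 0 be given. For k ≥ 1, |12/k^2 − 0| = 12/k^2.
12/k^2 < ε ⇔ k^2 > 12/ε ⇔ k > (12/ε)^{1/2}.
Take K = (12/ε)^{1/2}. Then k > K implies 12/k^2 < ε.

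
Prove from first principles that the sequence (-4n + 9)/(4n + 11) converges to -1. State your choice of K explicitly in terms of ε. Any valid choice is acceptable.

Fix ε > 0. For n ≥ 1, |(-4n + 9)/(4n + 11) + 1| = |80|/(4(4n + 11)) = 80/(4(4n + 11)).
Since 4n + 11 ≥ 4n for n ≥ 1, this is ≤ 80/(4·4n) = 5/n.
So |(-4n + 9)/(4n + 11) + 1| < ε whenever n > 5/ε.
Take K = 5/ε. If n > K then |(-4n + 9)/(4n + 11) + 1| ≤ 5/n < ε.

K = 5/ε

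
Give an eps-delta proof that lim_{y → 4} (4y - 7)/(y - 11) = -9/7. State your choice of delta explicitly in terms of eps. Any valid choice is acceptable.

delta = min(7/2, (49/74)eps)

Suppose eps > 0. We want delta > 0 with 0 < |y − 4| < delta ⇒ |(4y - 7)/(y - 11) + 9/7| < eps.
Combining over a common denominator, (4y - 7)/(y - 11) + 9/7 = [(4y - 7)·(-7) − 9·(y - 11)] / [(-7)·(y - 11)] = -37(y − 4) / ((-7)(y - 11)).
So |(4y - 7)/(y - 11) + 9/7| = 37|y − 4| / (7·|y − 11|).
Require delta ≤ 7/2, so |y − 11| ≥ |-7| − |y − 4| > 7 − 7/2 = 7/2.
Hence |(4y - 7)/(y - 11) + 9/7| < 37|y − 4|/(7·(7/2)) = (74/49)|y − 4|, which is < eps once |y − 4| < (49/74)eps.
Take delta = min(7/2, (49/74)eps). Then 0 < |y − 4| < delta forces both bounds, so |(4y - 7)/(y - 11) + 9/7| < eps.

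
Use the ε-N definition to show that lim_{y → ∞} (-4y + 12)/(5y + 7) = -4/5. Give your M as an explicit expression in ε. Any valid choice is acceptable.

Let ε > 0. We seek M > 0 such that y > M implies |(-4y + 12)/(5y + 7) + 4/5| < ε.
(-4y + 12)/(5y + 7) + 4/5 = (5(-4y + 12) − (-4)(5y + 7)) / (5(5y + 7)) = 88/(5(5y + 7)).
For y > 0 we have 5y + 7 > 5y, so |(-4y + 12)/(5y + 7) + 4/5| = 88/(5(5y + 7)) < 88/(5·5y) = (88/25)/y.
Thus |(-4y + 12)/(5y + 7) + 4/5| < ε whenever y > (88/25)/ε.
Take M = (88/25)/ε. If y > M then |(-4y + 12)/(5y + 7) + 4/5| < (88/25)/y < ε.

M = (88/25)/ε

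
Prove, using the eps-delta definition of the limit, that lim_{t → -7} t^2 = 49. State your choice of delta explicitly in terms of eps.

Let eps > 0. We seek delta > 0 with 0 < |t + 7| < delta ⇒ |t^2 − 49| < eps.
Factor: t^2 − 49 = (t + 7)(t - 7), so |t^2 − 49| = |t + 7|·|t - 7|.
Restrict delta ≤ 2. Then |t + 7| < 2 gives |t| < 9, so by the triangle inequality |t - 7| ≤ 9 + 7 = 16.
Hence |t^2 − 49| ≤ 16|t + 7|, which is < eps once |t + 7| < eps/16.
Take delta = min(2, eps/16). If 0 < |t + 7| < delta then both bounds hold and |t^2 − 49| ≤ 16|t + 7| < 16·(eps/16) = eps.

delta = min(2, eps/16)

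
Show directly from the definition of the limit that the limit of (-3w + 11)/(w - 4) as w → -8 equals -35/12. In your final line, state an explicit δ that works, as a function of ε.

Let ε > 0 be given. We want δ > 0 with 0 < |w + 8| < δ ⇒ |(-3w + 11)/(w - 4) + 35/12| < ε.
Combining over a common denominator, (-3w + 11)/(w - 4) + 35/12 = [(-3w + 11)·(-12) − 35·(w - 4)] / [(-12)·(w - 4)] = 1(w + 8) / ((-12)(w - 4)).
So |(-3w + 11)/(w - 4) + 35/12| = |w + 8| / (12·|w − 4|).
Restrict δ ≤ 6. Then |w + 8| < 6 gives |w − 4| = |(w + 8) + (-12)| ≥ 12 − 6 = 6.
Hence |(-3w + 11)/(w - 4) + 35/12| < |w + 8|/(12·6) = (1/72)|w + 8|, which is < ε once |w + 8| < 72ε.
Take δ = min(6, 72ε). Then 0 < |w + 8| < δ forces both bounds, so |(-3w + 11)/(w - 4) + 35/12| < ε.

δ = min(6, 72ε)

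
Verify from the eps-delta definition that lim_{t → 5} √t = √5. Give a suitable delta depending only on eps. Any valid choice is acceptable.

delta = min(5, √5·eps)

Let eps > 0 be given. We want delta > 0 such that 0 < |t − 5| < delta implies |√t − √5| < eps.
Rationalise: √t − √5 = (t − 5)/(√t + √5), so |√t − √5| = |t − 5|/(√t + √5).
Restrict delta ≤ 5 so that |t − 5| < 5 forces t > 0, and then √t + √5 > √5.
Hence |√t − √5| < |t − 5|/√5, which is < eps once |t − 5| < √5·eps.
Take delta = min(5, √5·eps). If 0 < |t − 5| < delta then t > 0 and |√t − √5| < |t − 5|/√5 < eps.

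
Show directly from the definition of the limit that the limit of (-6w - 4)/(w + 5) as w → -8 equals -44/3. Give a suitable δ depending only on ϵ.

Let ϵ > 0. We want δ > 0 with 0 < |w + 8| < δ ⇒ |(-6w - 4)/(w + 5) + 44/3| < ϵ.
Combining over a common denominator, (-6w - 4)/(w + 5) + 44/3 = [(-6w - 4)·(-3) − 44·(w + 5)] / [(-3)·(w + 5)] = -26(w + 8) / ((-3)(w + 5)).
So |(-6w - 4)/(w + 5) + 44/3| = 26|w + 8| / (3·|w + 5|).
Require δ ≤ 3/2, so |w + 5| ≥ |-3| − |w + 8| > 3 − 3/2 = 3/2.
Hence |(-6w - 4)/(w + 5) + 44/3| < 26|w + 8|/(3·(3/2)) = (52/9)|w + 8|, which is < ϵ once |w + 8| < (9/52)ϵ.
Take δ = min(3/2, (9/52)ϵ). Then 0 < |w + 8| < δ forces both bounds, so |(-6w - 4)/(w + 5) + 44/3| < ϵ.

δ = min(3/2, (9/52)ϵ)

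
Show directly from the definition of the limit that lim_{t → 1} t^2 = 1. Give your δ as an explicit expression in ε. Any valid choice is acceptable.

δ = min(2, ε/4)

Let ε > 0. We seek δ > 0 with 0 < |t − 1| < δ ⇒ |t^2 − 1| < ε.
Factor: t^2 − 1 = (t − 1)(t + 1), so |t^2 − 1| = |t − 1|·|t + 1|.
Impose δ ≤ 2 so that |t| < 3; then |t + 1| ≤ 4.
Hence |t^2 − 1| ≤ 4|t − 1|, which is < ε once |t − 1| < ε/4.
Take δ = min(2, ε/4). If 0 < |t − 1| < δ then both bounds hold and |t^2 − 1| ≤ 4|t − 1| < 4·(ε/4) = ε.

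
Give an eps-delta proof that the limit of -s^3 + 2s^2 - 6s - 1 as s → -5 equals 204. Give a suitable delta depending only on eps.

Fix eps > 0. We want delta > 0 such that 0 < |s + 5| < delta implies |(-s^3 + 2s^2 - 6s - 1) − 204| < eps.
(-s^3 + 2s^2 - 6s - 1) − 204 = -s^3 + 2s^2 - 6s - 205 = (s + 5)(-s^2 + 7s - 41).
So |(-s^3 + 2s^2 - 6s - 1) − 204| = |s + 5|·|-s^2 + 7s - 41|.
Assume first that |s + 5| < 1, so |s| < 6. Then |-s^2 + 7s - 41| ≤ 6^2 + 7·6 + 41 = 119.
Hence |(-s^3 + 2s^2 - 6s - 1) − 204| ≤ 119|s + 5| < eps provided |s + 5| < eps/119.
Take delta = min(1, eps/119). Then 0 < |s + 5| < delta gives both |s + 5| < 1 and |s + 5| < eps/119, so |(-s^3 + 2s^2 - 6s - 1) − 204| < eps.

delta = min(1, eps/119)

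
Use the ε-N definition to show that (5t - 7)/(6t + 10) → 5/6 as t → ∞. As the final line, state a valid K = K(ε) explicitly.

Let ε > 0 be given. We seek K > 0 such that t > K implies |(5t - 7)/(6t + 10) − (5/6)| < ε.
(5t - 7)/(6t + 10) − (5/6) = (6(5t - 7) − 5(6t + 10)) / (6(6t + 10)) = -92/(6(6t + 10)).
For t > 0 we have 6t + 10 > 6t, so |(5t - 7)/(6t + 10) − (5/6)| = 92/(6(6t + 10)) < 92/(6·6t) = (23/9)/t.
Thus |(5t - 7)/(6t + 10) − (5/6)| < ε whenever t > (23/9)/ε.
Take K = (23/9)/ε. If t > K then |(5t - 7)/(6t + 10) − (5/6)| < (23/9)/t < ε.

K = (23/9)/ε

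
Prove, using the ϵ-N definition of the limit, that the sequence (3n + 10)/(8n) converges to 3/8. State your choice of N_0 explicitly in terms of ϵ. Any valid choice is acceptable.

N_0 = (5/4)/ϵ

Let ϵ > 0. For n ≥ 1, |(3n + 10)/(8n) − (3/8)| = |80|/(8(8n)) = 80/(8(8n)).
Since 8n ≥ 8n for n ≥ 1, this is ≤ 80/(8·8n) = (5/4)/n.
So |(3n + 10)/(8n) − (3/8)| < ϵ whenever n > (5/4)/ϵ.
Take N_0 = (5/4)/ϵ. If n > N_0 then |(3n + 10)/(8n) − (3/8)| ≤ (5/4)/n < ϵ.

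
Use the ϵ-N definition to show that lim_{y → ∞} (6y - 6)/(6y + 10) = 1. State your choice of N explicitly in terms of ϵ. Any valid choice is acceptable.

N = (8/3)/ϵ

Suppose ϵ > 0. We seek N > 0 such that y > N implies |(6y - 6)/(6y + 10) − 1| < ϵ.
(6y - 6)/(6y + 10) − 1 = (6(6y - 6) − 6(6y + 10)) / (6(6y + 10)) = -96/(6(6y + 10)).
For y > 0 we have 6y + 10 > 6y, so |(6y - 6)/(6y + 10) − 1| = 96/(6(6y + 10)) < 96/(6·6y) = (8/3)/y.
Thus |(6y - 6)/(6y + 10) − 1| < ϵ whenever y > (8/3)/ϵ.
Take N = (8/3)/ϵ. If y > N then |(6y - 6)/(6y + 10) − 1| < (8/3)/y < ϵ.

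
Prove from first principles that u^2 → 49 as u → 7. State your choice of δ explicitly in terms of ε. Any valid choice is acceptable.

δ = min(2, ε/16)

Let ε > 0. We seek δ > 0 with 0 < |u − 7| < δ ⇒ |u^2 − 49| < ε.
Factor: u^2 − 49 = (u − 7)(u + 7), so |u^2 − 49| = |u − 7|·|u + 7|.
Restrict δ ≤ 2. Then |u − 7| < 2 gives |u| < 9, so by the triangle inequality |u + 7| ≤ 9 + 7 = 16.
Hence |u^2 − 49| ≤ 16|u − 7|, which is < ε once |u − 7| < ε/16.
Take δ = min(2, ε/16). If 0 < |u − 7| < δ then both bounds hold and |u^2 − 49| ≤ 16|u − 7| < 16·(ε/16) = ε.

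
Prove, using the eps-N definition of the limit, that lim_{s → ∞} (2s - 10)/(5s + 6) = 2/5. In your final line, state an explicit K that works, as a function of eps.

K = (62/25)/eps

Suppose eps > 0. We seek K > 0 such that s > K implies |(2s - 10)/(5s + 6) − (2/5)| < eps.
(2s - 10)/(5s + 6) − (2/5) = (5(2s - 10) − 2(5s + 6)) / (5(5s + 6)) = -62/(5(5s + 6)).
For s > 0 we have 5s + 6 > 5s, so |(2s - 10)/(5s + 6) − (2/5)| = 62/(5(5s + 6)) < 62/(5·5s) = (62/25)/s.
Thus |(2s - 10)/(5s + 6) − (2/5)| < eps whenever s > (62/25)/eps.
Take K = (62/25)/eps. If s > K then |(2s - 10)/(5s + 6) − (2/5)| < (62/25)/s < eps.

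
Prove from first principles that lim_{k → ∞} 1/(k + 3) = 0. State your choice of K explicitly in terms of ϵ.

Let ϵ > 0 be given. For k ≥ 1, |1/(k + 3) − 0| = 1/(k + 3) ≤ 1/k.
We need 1/k < ϵ, i.e. k > 1/ϵ.
Take K = 1/ϵ. If k > K then |1/(k + 3)| ≤ 1/k < ϵ.

K = 1/ϵ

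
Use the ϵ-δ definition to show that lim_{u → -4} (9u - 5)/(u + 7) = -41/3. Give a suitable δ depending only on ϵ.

Suppose ϵ > 0. We want δ > 0 with 0 < |u + 4| < δ ⇒ |(9u - 5)/(u + 7) + 41/3| < ϵ.
Combining over a common denominator, (9u - 5)/(u + 7) + 41/3 = [(9u - 5)·3 − (-41)·(u + 7)] / [3·(u + 7)] = 68(u + 4) / (3(u + 7)).
So |(9u - 5)/(u + 7) + 41/3| = 68|u + 4| / (3·|u + 7|).
Require δ ≤ 3/2, so |u + 7| ≥ |3| − |u + 4| > 3 − 3/2 = 3/2.
Hence |(9u - 5)/(u + 7) + 41/3| < 68|u + 4|/(3·(3/2)) = (136/9)|u + 4|, which is < ϵ once |u + 4| < (9/136)ϵ.
Take δ = min(3/2, (9/136)ϵ). Then 0 < |u + 4| < δ forces both bounds, so |(9u - 5)/(u + 7) + 41/3| < ϵ.

δ = min(3/2, (9/136)ϵ)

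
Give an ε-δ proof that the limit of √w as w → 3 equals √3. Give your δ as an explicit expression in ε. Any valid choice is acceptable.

δ = min(3, √3·ε)

Let ε > 0. We want δ > 0 such that 0 < |w − 3| < δ implies |√w − √3| < ε.
Rationalise: √w − √3 = (w − 3)/(√w + √3), so |√w − √3| = |w − 3|/(√w + √3).
Restrict δ ≤ 3 so that |w − 3| < 3 forces w > 0, and then √w + √3 > √3.
Hence |√w − √3| < |w − 3|/√3, which is < ε once |w − 3| < √3·ε.
Take δ = min(3, √3·ε). If 0 < |w − 3| < δ then w > 0 and |√w − √3| < |w − 3|/√3 < ε.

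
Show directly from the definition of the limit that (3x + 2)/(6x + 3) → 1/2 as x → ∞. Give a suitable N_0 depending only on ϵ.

N_0 = (1/12)/ϵ

Let ϵ > 0 be given. We seek N_0 > 0 such that x > N_0 implies |(3x + 2)/(6x + 3) − (1/2)| < ϵ.
(3x + 2)/(6x + 3) − (1/2) = (6(3x + 2) − 3(6x + 3)) / (6(6x + 3)) = 3/(6(6x + 3)).
For x > 0 we have 6x + 3 > 6x, so |(3x + 2)/(6x + 3) − (1/2)| = 3/(6(6x + 3)) < 3/(6·6x) = (1/12)/x.
Thus |(3x + 2)/(6x + 3) − (1/2)| < ϵ whenever x > (1/12)/ϵ.
Take N_0 = (1/12)/ϵ. If x > N_0 then |(3x + 2)/(6x + 3) − (1/2)| < (1/12)/x < ϵ.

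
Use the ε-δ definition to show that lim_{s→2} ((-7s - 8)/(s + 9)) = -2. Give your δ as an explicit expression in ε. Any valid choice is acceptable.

Let ε > 0. We want δ > 0 with 0 < |s − 2| < δ ⇒ |(-7s - 8)/(s + 9) + 2| < ε.
Combining over a common denominator, (-7s - 8)/(s + 9) + 2 = [(-7s - 8)·11 − (-22)·(s + 9)] / [11·(s + 9)] = -55(s − 2) / (11(s + 9)).
So |(-7s - 8)/(s + 9) + 2| = 55|s − 2| / (11·|s + 9|).
Restrict δ ≤ 11/2. Then |s − 2| < 11/2 gives |s + 9| = |(s − 2) + 11| ≥ 11 − 11/2 = 11/2.
Hence |(-7s - 8)/(s + 9) + 2| < 55|s − 2|/(11·(11/2)) = (10/11)|s − 2|, which is < ε once |s − 2| < (11/10)ε.
Take δ = min(11/2, (11/10)ε). Then 0 < |s − 2| < δ forces both bounds, so |(-7s - 8)/(s + 9) + 2| < ε.

δ = min(11/2, (11/10)ε)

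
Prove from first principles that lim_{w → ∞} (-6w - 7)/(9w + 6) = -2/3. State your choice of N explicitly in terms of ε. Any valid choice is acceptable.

Let ε > 0. We seek N > 0 such that w > N implies |(-6w - 7)/(9w + 6) + 2/3| < ε.
(-6w - 7)/(9w + 6) + 2/3 = (9(-6w - 7) − (-6)(9w + 6)) / (9(9w + 6)) = -27/(9(9w + 6)).
For w > 0 we have 9w + 6 > 9w, so |(-6w - 7)/(9w + 6) + 2/3| = 27/(9(9w + 6)) < 27/(9·9w) = (1/3)/w.
Thus |(-6w - 7)/(9w + 6) + 2/3| < ε whenever w > (1/3)/ε.
Take N = (1/3)/ε. If w > N then |(-6w - 7)/(9w + 6) + 2/3| < (1/3)/w < ε.

N = (1/3)/ε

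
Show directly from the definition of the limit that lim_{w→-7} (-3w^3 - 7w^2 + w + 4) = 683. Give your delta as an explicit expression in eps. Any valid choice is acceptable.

Let eps > 0 be given. We want delta > 0 such that 0 < |w + 7| < delta implies |(-3w^3 - 7w^2 + w + 4) − 683| < eps.
(-3w^3 - 7w^2 + w + 4) − 683 = -3w^3 - 7w^2 + w - 679 = (w + 7)(-3w^2 + 14w - 97).
So |(-3w^3 - 7w^2 + w + 4) − 683| = |w + 7|·|-3w^2 + 14w - 97|.
Require delta ≤ 1. Then |w + 7| < 1 gives |w| < 8, and by the triangle inequality |-3w^2 + 14w - 97| ≤ 3·8^2 + 14·8 + 97 = 401.
Hence |(-3w^3 - 7w^2 + w + 4) − 683| ≤ 401|w + 7| < eps provided |w + 7| < eps/401.
Choosing delta = min(1, eps/401) ensures both conditions, hence |(-3w^3 - 7w^2 + w + 4) − 683| < eps.

delta = min(1, eps/401)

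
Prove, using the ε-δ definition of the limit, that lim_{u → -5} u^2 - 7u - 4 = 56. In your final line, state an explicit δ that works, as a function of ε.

δ = min(2, ε/19)

Let ε > 0. We want δ > 0 such that 0 < |u + 5| < δ implies |(u^2 - 7u - 4) − 56| < ε.
(u^2 - 7u - 4) − 56 = u^2 - 7u - 60 = (u + 5)(u - 12).
So |(u^2 - 7u - 4) − 56| = |u + 5|·|u - 12|.
Assume first that |u + 5| < 2, so |u| < 7. Then |u - 12| ≤ 7 + 12 = 19.
Hence |(u^2 - 7u - 4) − 56| ≤ 19|u + 5| < ε provided |u + 5| < ε/19.
Choosing δ = min(2, ε/19) ensures both conditions, hence |(u^2 - 7u - 4) − 56| < ε.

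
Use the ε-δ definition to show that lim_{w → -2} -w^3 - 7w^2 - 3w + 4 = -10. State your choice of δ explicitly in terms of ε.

Let ε > 0 be given. We want δ > 0 such that 0 < |w + 2| < δ implies |(-w^3 - 7w^2 - 3w + 4) + 10| < ε.
(-w^3 - 7w^2 - 3w + 4) + 10 = -w^3 - 7w^2 - 3w + 14 = (w + 2)(-w^2 - 5w + 7).
So |(-w^3 - 7w^2 - 3w + 4) + 10| = |w + 2|·|-w^2 - 5w + 7|.
Assume first that |w + 2| < 1, so |w| < 3. Then |-w^2 - 5w + 7| ≤ 3^2 + 5·3 + 7 = 31.
Hence |(-w^3 - 7w^2 - 3w + 4) + 10| ≤ 31|w + 2| < ε provided |w + 2| < ε/31.
Take δ = min(1, ε/31). Then 0 < |w + 2| < δ gives both |w + 2| < 1 and |w + 2| < ε/31, so |(-w^3 - 7w^2 - 3w + 4) + 10| < ε.

δ = min(1, ε/31)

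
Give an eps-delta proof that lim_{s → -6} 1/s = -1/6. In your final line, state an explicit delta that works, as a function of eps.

Suppose eps > 0. We seek delta > 0 such that 0 < |s + 6| < delta implies |1/s + 1/6| < eps.
|1/s + 1/6| = |-6 − s|/(6·|s|) = |s + 6|/(6|s|).
Restrict delta ≤ 3. Then |s + 6| < 3 gives |s| > 3, so 6|s| > 18.
Then |1/s + 1/6| < |s + 6|/18, which is < eps when |s + 6| < 18eps.
Take delta = min(3, 18eps). Then 0 < |s + 6| < delta gives both |s + 6| < 3 and |s + 6| < 18eps, so |1/s + 1/6| < eps.

delta = min(3, 18eps)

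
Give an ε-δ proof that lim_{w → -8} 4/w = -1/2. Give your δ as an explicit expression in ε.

Let ε > 0. We seek δ > 0 such that 0 < |w + 8| < δ implies |4/w + 1/2| < ε.
|4/w + 1/2| = 4·|-8 − w|/(8·|w|) = 4|w + 8|/(8|w|).
Restrict δ ≤ 4. Then |w + 8| < 4 gives |w| > 4, so 8|w| > 32.
Then |4/w + 1/2| < 4|w + 8|/32, which is < ε when |w + 8| < 8ε.
Take δ = min(4, 8ε). Then 0 < |w + 8| < δ gives both |w + 8| < 4 and |w + 8| < 8ε, so |4/w + 1/2| < ε.

δ = min(4, 8ε)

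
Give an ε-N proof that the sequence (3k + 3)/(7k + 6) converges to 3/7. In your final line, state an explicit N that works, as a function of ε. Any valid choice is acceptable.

Fix ε > 0. For k ≥ 1, |(3k + 3)/(7k + 6) − (3/7)| = |3|/(7(7k + 6)) = 3/(7(7k + 6)).
Since 7k + 6 ≥ 7k for k ≥ 1, this is ≤ 3/(7·7k) = (3/49)/k.
So |(3k + 3)/(7k + 6) − (3/7)| < ε whenever k > (3/49)/ε.
Take N = (3/49)/ε. If k > N then |(3k + 3)/(7k + 6) − (3/7)| ≤ (3/49)/k < ε.

N = (3/49)/ε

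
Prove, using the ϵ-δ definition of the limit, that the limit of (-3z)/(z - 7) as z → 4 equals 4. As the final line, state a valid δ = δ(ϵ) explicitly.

Suppose ϵ > 0. We want δ > 0 with 0 < |z − 4| < δ ⇒ |(-3z)/(z - 7) − 4| < ϵ.
Combining over a common denominator, (-3z)/(z - 7) − 4 = [(-3z)·(-3) − (-12)·(z - 7)] / [(-3)·(z - 7)] = 21(z − 4) / ((-3)(z - 7)).
So |(-3z)/(z - 7) − 4| = 21|z − 4| / (3·|z − 7|).
Require δ ≤ 3/2, so |z − 7| ≥ |-3| − |z − 4| > 3 − 3/2 = 3/2.
Hence |(-3z)/(z - 7) − 4| < 21|z − 4|/(3·(3/2)) = (14/3)|z − 4|, which is < ϵ once |z − 4| < (3/14)ϵ.
Take δ = min(3/2, (3/14)ϵ). Then 0 < |z − 4| < δ forces both bounds, so |(-3z)/(z - 7) − 4| < ϵ.

δ = min(3/2, (3/14)ϵ)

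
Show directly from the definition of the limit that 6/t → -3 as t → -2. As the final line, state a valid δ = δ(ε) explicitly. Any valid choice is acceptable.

δ = min(1, (1/3)ε)

Let ε > 0 be given. We seek δ > 0 such that 0 < |t + 2| < δ implies |6/t + 3| < ε.
|6/t + 3| = 6·|-2 − t|/(2·|t|) = 6|t + 2|/(2|t|).
Require δ ≤ 1 so that |t| > 2 − 1 = 1, hence 2|t| > 2.
Then |6/t + 3| < 6|t + 2|/2, which is < ε when |t + 2| < (1/3)ε.
Take δ = min(1, (1/3)ε). Then 0 < |t + 2| < δ gives both |t + 2| < 1 and |t + 2| < (1/3)ε, so |6/t + 3| < ε.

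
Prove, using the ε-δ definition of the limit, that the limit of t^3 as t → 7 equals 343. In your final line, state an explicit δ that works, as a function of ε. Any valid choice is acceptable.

Fix ε > 0. We seek δ > 0 with 0 < |t − 7| < δ ⇒ |t^3 − 343| < ε.
Factor: t^3 − 343 = (t − 7)(t^2 + 7t + 49), so |t^3 − 343| = |t − 7|·|t^2 + 7t + 49|.
Impose δ ≤ 1 so that |t| < 8; then |t^2 + 7t + 49| ≤ 169.
Hence |t^3 − 343| ≤ 169|t − 7|, which is < ε once |t − 7| < ε/169.
Take δ = min(1, ε/169). If 0 < |t − 7| < δ then both bounds hold and |t^3 − 343| ≤ 169|t − 7| < 169·(ε/169) = ε.

δ = min(1, ε/169)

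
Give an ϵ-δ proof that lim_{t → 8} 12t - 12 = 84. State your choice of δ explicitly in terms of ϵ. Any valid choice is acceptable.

δ = ϵ/12

Let ϵ > 0 be given. We need δ > 0 so that 0 < |t − 8| < δ implies |(12t - 12) − 84| < ϵ.
Since (12t - 12) − 84 = 12(t − 8), we have |(12t - 12) − 84| = 12|t − 8|.
Thus it suffices that |t − 8| < ϵ/12.
Choosing δ = ϵ/12 gives |(12t - 12) − 84| = 12|t − 8| < ϵ whenever |t − 8| < δ.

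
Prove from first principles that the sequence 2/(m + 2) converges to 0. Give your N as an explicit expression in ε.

Let ε > 0. For m ≥ 1, |2/(m + 2) − 0| = 2/(m + 2) ≤ 2/m.
We need 2/m < ε, i.e. m > 2/ε.
Take N = 2/ε. If m > N then |2/(m + 2)| ≤ 2/m < ε.

N = 2/ε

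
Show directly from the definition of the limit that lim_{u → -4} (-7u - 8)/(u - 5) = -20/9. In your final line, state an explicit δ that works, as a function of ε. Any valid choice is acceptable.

Fix ε > 0. We want δ > 0 with 0 < |u + 4| < δ ⇒ |(-7u - 8)/(u - 5) + 20/9| < ε.
Combining over a common denominator, (-7u - 8)/(u - 5) + 20/9 = [(-7u - 8)·(-9) − 20·(u - 5)] / [(-9)·(u - 5)] = 43(u + 4) / ((-9)(u - 5)).
So |(-7u - 8)/(u - 5) + 20/9| = 43|u + 4| / (9·|u − 5|).
Require δ ≤ 9/2, so |u − 5| ≥ |-9| − |u + 4| > 9 − 9/2 = 9/2.
Hence |(-7u - 8)/(u - 5) + 20/9| < 43|u + 4|/(9·(9/2)) = (86/81)|u + 4|, which is < ε once |u + 4| < (81/86)ε.
Take δ = min(9/2, (81/86)ε). Then 0 < |u + 4| < δ forces both bounds, so |(-7u - 8)/(u - 5) + 20/9| < ε.

δ = min(9/2, (81/86)ε)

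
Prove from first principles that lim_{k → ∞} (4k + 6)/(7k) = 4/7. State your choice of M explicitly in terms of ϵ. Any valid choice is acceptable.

Suppose ϵ > 0. For k ≥ 1, |(4k + 6)/(7k) − (4/7)| = |42|/(7(7k)) = 42/(7(7k)).
Since 7k ≥ 7k for k ≥ 1, this is ≤ 42/(7·7k) = (6/7)/k.
So |(4k + 6)/(7k) − (4/7)| < ϵ whenever k > (6/7)/ϵ.
Take M = (6/7)/ϵ. If k > M then |(4k + 6)/(7k) − (4/7)| ≤ (6/7)/k < ϵ.

M = (6/7)/ϵ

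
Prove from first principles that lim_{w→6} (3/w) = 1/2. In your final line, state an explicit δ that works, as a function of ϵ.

Let ϵ > 0. We seek δ > 0 such that 0 < |w − 6| < δ implies |3/w − (1/2)| < ϵ.
|3/w − (1/2)| = 3·|6 − w|/(6·|w|) = 3|w − 6|/(6|w|).
Require δ ≤ 3 so that |w| > 6 − 3 = 3, hence 6|w| > 18.
Then |3/w − (1/2)| < 3|w − 6|/18, which is < ϵ when |w − 6| < 6ϵ.
Take δ = min(3, 6ϵ). Then 0 < |w − 6| < δ gives both |w − 6| < 3 and |w − 6| < 6ϵ, so |3/w − (1/2)| < ϵ.

δ = min(3, 6ϵ)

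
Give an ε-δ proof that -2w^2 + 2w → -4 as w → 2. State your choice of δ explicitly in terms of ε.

δ = min(2, ε/10)

Let ε > 0 be given. We want δ > 0 such that 0 < |w − 2| < δ implies |(-2w^2 + 2w) + 4| < ε.
(-2w^2 + 2w) + 4 = -2w^2 + 2w + 4 = (w − 2)(-2w - 2).
So |(-2w^2 + 2w) + 4| = |w − 2|·|-2w - 2|.
Assume first that |w − 2| < 2, so |w| < 4. Then |-2w - 2| ≤ 2·4 + 2 = 10.
Hence |(-2w^2 + 2w) + 4| ≤ 10|w − 2| < ε provided |w − 2| < ε/10.
Take δ = min(2, ε/10). Then 0 < |w − 2| < δ gives both |w − 2| < 2 and |w − 2| < ε/10, so |(-2w^2 + 2w) + 4| < ε.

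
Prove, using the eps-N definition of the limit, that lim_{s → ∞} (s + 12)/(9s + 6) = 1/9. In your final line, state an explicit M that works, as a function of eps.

Let eps > 0. We seek M > 0 such that s > M implies |(s + 12)/(9s + 6) − (1/9)| < eps.
(s + 12)/(9s + 6) − (1/9) = (9(s + 12) − (9s + 6)) / (9(9s + 6)) = 102/(9(9s + 6)).
For s > 0 we have 9s + 6 > 9s, so |(s + 12)/(9s + 6) − (1/9)| = 102/(9(9s + 6)) < 102/(9·9s) = (34/27)/s.
Thus |(s + 12)/(9s + 6) − (1/9)| < eps whenever s > (34/27)/eps.
Take M = (34/27)/eps. If s > M then |(s + 12)/(9s + 6) − (1/9)| < (34/27)/s < eps.

M = (34/27)/eps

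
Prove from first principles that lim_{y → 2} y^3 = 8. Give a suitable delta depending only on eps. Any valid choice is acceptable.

Let eps > 0. We seek delta > 0 with 0 < |y − 2| < delta ⇒ |y^3 − 8| < eps.
Factor: y^3 − 8 = (y − 2)(y^2 + 2y + 4), so |y^3 − 8| = |y − 2|·|y^2 + 2y + 4|.
Restrict delta ≤ 2. Then |y − 2| < 2 gives |y| < 4, so by the triangle inequality |y^2 + 2y + 4| ≤ 4^2 + 2·4 + 4 = 28.
Hence |y^3 − 8| ≤ 28|y − 2|, which is < eps once |y − 2| < eps/28.
Take delta = min(2, eps/28). If 0 < |y − 2| < delta then both bounds hold and |y^3 − 8| ≤ 28|y − 2| < 28·(eps/28) = eps.

delta = min(2, eps/28)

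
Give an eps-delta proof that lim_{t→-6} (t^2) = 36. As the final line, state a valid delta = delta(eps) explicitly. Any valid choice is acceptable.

Let eps > 0. We seek delta > 0 with 0 < |t + 6| < delta ⇒ |t^2 − 36| < eps.
Factor: t^2 − 36 = (t + 6)(t - 6), so |t^2 − 36| = |t + 6|·|t - 6|.
Restrict delta ≤ 2. Then |t + 6| < 2 gives |t| < 8, so by the triangle inequality |t - 6| ≤ 8 + 6 = 14.
Hence |t^2 − 36| ≤ 14|t + 6|, which is < eps once |t + 6| < eps/14.
Take delta = min(2, eps/14). If 0 < |t + 6| < delta then both bounds hold and |t^2 − 36| ≤ 14|t + 6| < 14·(eps/14) = eps.

delta = min(2, eps/14)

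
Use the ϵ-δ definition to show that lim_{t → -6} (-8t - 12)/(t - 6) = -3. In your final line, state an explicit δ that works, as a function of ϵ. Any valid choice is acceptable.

Fix ϵ > 0. We want δ > 0 with 0 < |t + 6| < δ ⇒ |(-8t - 12)/(t - 6) + 3| < ϵ.
Combining over a common denominator, (-8t - 12)/(t - 6) + 3 = [(-8t - 12)·(-12) − 36·(t - 6)] / [(-12)·(t - 6)] = 60(t + 6) / ((-12)(t - 6)).
So |(-8t - 12)/(t - 6) + 3| = 60|t + 6| / (12·|t − 6|).
Restrict δ ≤ 6. Then |t + 6| < 6 gives |t − 6| = |(t + 6) + (-12)| ≥ 12 − 6 = 6.
Hence |(-8t - 12)/(t - 6) + 3| < 60|t + 6|/(12·6) = (5/6)|t + 6|, which is < ϵ once |t + 6| < (6/5)ϵ.
Take δ = min(6, (6/5)ϵ). Then 0 < |t + 6| < δ forces both bounds, so |(-8t - 12)/(t - 6) + 3| < ϵ.

δ = min(6, (6/5)ϵ)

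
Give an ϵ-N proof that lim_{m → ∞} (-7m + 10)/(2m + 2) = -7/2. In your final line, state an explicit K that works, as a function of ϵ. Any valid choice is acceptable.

Suppose ϵ > 0. For m ≥ 1, |(-7m + 10)/(2m + 2) + 7/2| = |34|/(2(2m + 2)) = 34/(2(2m + 2)).
Since 2m + 2 ≥ 2m for m ≥ 1, this is ≤ 34/(2·2m) = (17/2)/m.
So |(-7m + 10)/(2m + 2) + 7/2| < ϵ whenever m > (17/2)/ϵ.
Take K = (17/2)/ϵ. If m > K then |(-7m + 10)/(2m + 2) + 7/2| ≤ (17/2)/m < ϵ.

K = (17/2)/ϵ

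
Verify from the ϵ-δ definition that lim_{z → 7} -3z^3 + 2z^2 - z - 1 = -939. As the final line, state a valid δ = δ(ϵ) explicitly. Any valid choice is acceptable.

δ = min(2, ϵ/548)

Let ϵ > 0. We want δ > 0 such that 0 < |z − 7| < δ implies |(-3z^3 + 2z^2 - z - 1) + 939| < ϵ.
(-3z^3 + 2z^2 - z - 1) + 939 = -3z^3 + 2z^2 - z + 938 = (z − 7)(-3z^2 - 19z - 134).
So |(-3z^3 + 2z^2 - z - 1) + 939| = |z − 7|·|-3z^2 - 19z - 134|.
Assume first that |z − 7| < 2, so |z| < 9. Then |-3z^2 - 19z - 134| ≤ 3·9^2 + 19·9 + 134 = 548.
Hence |(-3z^3 + 2z^2 - z - 1) + 939| ≤ 548|z − 7| < ϵ provided |z − 7| < ϵ/548.
Take δ = min(2, ϵ/548). Then 0 < |z − 7| < δ gives both |z − 7| < 2 and |z − 7| < ϵ/548, so |(-3z^3 + 2z^2 - z - 1) + 939| < ϵ.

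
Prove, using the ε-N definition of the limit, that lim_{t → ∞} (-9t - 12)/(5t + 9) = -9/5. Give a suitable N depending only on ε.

N = (21/25)/ε

Let ε > 0. We seek N > 0 such that t > N implies |(-9t - 12)/(5t + 9) + 9/5| < ε.
(-9t - 12)/(5t + 9) + 9/5 = (5(-9t - 12) − (-9)(5t + 9)) / (5(5t + 9)) = 21/(5(5t + 9)).
For t > 0 we have 5t + 9 > 5t, so |(-9t - 12)/(5t + 9) + 9/5| = 21/(5(5t + 9)) < 21/(5·5t) = (21/25)/t.
Thus |(-9t - 12)/(5t + 9) + 9/5| < ε whenever t > (21/25)/ε.
Take N = (21/25)/ε. If t > N then |(-9t - 12)/(5t + 9) + 9/5| < (21/25)/t < ε.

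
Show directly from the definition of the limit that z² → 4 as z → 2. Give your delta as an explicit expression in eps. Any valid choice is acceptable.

delta = min(1, eps/5)

Fix eps > 0. We seek delta > 0 with 0 < |z − 2| < delta ⇒ |z² − 4| < eps.
Factor: z² − 4 = (z − 2)(z + 2), so |z² − 4| = |z − 2|·|z + 2|.
Restrict delta ≤ 1. Then |z − 2| < 1 gives |z| < 3, so by the triangle inequality |z + 2| ≤ 3 + 2 = 5.
Hence |z² − 4| ≤ 5|z − 2|, which is < eps once |z − 2| < eps/5.
Take delta = min(1, eps/5). If 0 < |z − 2| < delta then both bounds hold and |z² − 4| ≤ 5|z − 2| < 5·(eps/5) = eps.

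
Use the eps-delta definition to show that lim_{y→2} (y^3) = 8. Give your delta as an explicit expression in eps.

delta = min(2, eps/28)

Let eps > 0. We seek delta > 0 with 0 < |y − 2| < delta ⇒ |y^3 − 8| < eps.
Factor: y^3 − 8 = (y − 2)(y^2 + 2y + 4), so |y^3 − 8| = |y − 2|·|y^2 + 2y + 4|.
Restrict delta ≤ 2. Then |y − 2| < 2 gives |y| < 4, so by the triangle inequality |y^2 + 2y + 4| ≤ 4^2 + 2·4 + 4 = 28.
Hence |y^3 − 8| ≤ 28|y − 2|, which is < eps once |y − 2| < eps/28.
Take delta = min(2, eps/28). If 0 < |y − 2| < delta then both bounds hold and |y^3 − 8| ≤ 28|y − 2| < 28·(eps/28) = eps.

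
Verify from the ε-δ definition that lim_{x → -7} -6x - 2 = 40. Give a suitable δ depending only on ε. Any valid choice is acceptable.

δ = ε/6

Let ε > 0. We need δ > 0 so that 0 < |x + 7| < δ implies |(-6x - 2) − 40| < ε.
|(-6x - 2) − 40| = |-6x - 42| = 6|x + 7|.
So 6|x + 7| < ε exactly when |x + 7| < ε/6.
Take δ = ε/6. If 0 < |x + 7| < δ then |(-6x - 2) − 40| = 6|x + 7| < 6·(ε/6) = ε.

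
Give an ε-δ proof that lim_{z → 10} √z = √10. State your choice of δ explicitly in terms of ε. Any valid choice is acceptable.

δ = min(10, √10·ε)

Fix ε > 0. We want δ > 0 such that 0 < |z − 10| < δ implies |√z − √10| < ε.
Rationalise: √z − √10 = (z − 10)/(√z + √10), so |√z − √10| = |z − 10|/(√z + √10).
Restrict δ ≤ 10 so that |z − 10| < 10 forces z > 0, and then √z + √10 > √10.
Hence |√z − √10| < |z − 10|/√10, which is < ε once |z − 10| < √10·ε.
Take δ = min(10, √10·ε). If 0 < |z − 10| < δ then z > 0 and |√z − √10| < |z − 10|/√10 < ε.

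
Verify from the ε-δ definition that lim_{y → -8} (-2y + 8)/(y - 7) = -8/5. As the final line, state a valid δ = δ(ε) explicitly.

δ = min(15/2, (75/4)ε)

Fix ε > 0. We want δ > 0 with 0 < |y + 8| < δ ⇒ |(-2y + 8)/(y - 7) + 8/5| < ε.
Combining over a common denominator, (-2y + 8)/(y - 7) + 8/5 = [(-2y + 8)·(-15) − 24·(y - 7)] / [(-15)·(y - 7)] = 6(y + 8) / ((-15)(y - 7)).
So |(-2y + 8)/(y - 7) + 8/5| = 6|y + 8| / (15·|y − 7|).
Restrict δ ≤ 15/2. Then |y + 8| < 15/2 gives |y − 7| = |(y + 8) + (-15)| ≥ 15 − 15/2 = 15/2.
Hence |(-2y + 8)/(y - 7) + 8/5| < 6|y + 8|/(15·(15/2)) = (4/75)|y + 8|, which is < ε once |y + 8| < (75/4)ε.
Take δ = min(15/2, (75/4)ε). Then 0 < |y + 8| < δ forces both bounds, so |(-2y + 8)/(y - 7) + 8/5| < ε.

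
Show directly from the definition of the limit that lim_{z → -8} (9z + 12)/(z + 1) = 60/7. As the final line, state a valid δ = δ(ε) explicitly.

δ = min(7/2, (49/6)ε)

Suppose ε > 0. We want δ > 0 with 0 < |z + 8| < δ ⇒ |(9z + 12)/(z + 1) − (60/7)| < ε.
Combining over a common denominator, (9z + 12)/(z + 1) − (60/7) = [(9z + 12)·(-7) − (-60)·(z + 1)] / [(-7)·(z + 1)] = -3(z + 8) / ((-7)(z + 1)).
So |(9z + 12)/(z + 1) − (60/7)| = 3|z + 8| / (7·|z + 1|).
Require δ ≤ 7/2, so |z + 1| ≥ |-7| − |z + 8| > 7 − 7/2 = 7/2.
Hence |(9z + 12)/(z + 1) − (60/7)| < 3|z + 8|/(7·(7/2)) = (6/49)|z + 8|, which is < ε once |z + 8| < (49/6)ε.
Take δ = min(7/2, (49/6)ε). Then 0 < |z + 8| < δ forces both bounds, so |(9z + 12)/(z + 1) − (60/7)| < ε.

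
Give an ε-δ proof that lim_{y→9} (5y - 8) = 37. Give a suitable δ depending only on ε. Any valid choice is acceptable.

Let ε > 0. We need δ > 0 so that 0 < |y − 9| < δ implies |(5y - 8) − 37| < ε.
Since (5y - 8) − 37 = 5(y − 9), we have |(5y - 8) − 37| = 5|y − 9|.
Thus it suffices that |y − 9| < ε/5.
Choosing δ = ε/5 gives |(5y - 8) − 37| = 5|y − 9| < ε whenever |y − 9| < δ.

δ = ε/5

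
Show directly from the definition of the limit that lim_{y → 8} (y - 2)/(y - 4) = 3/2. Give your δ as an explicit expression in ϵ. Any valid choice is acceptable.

δ = min(2, 4ϵ)

Let ϵ > 0. We want δ > 0 with 0 < |y − 8| < δ ⇒ |(y - 2)/(y - 4) − (3/2)| < ϵ.
Combining over a common denominator, (y - 2)/(y - 4) − (3/2) = [(y - 2)·4 − 6·(y - 4)] / [4·(y - 4)] = -2(y − 8) / (4(y - 4)).
So |(y - 2)/(y - 4) − (3/2)| = 2|y − 8| / (4·|y − 4|).
Require δ ≤ 2, so |y − 4| ≥ |4| − |y − 8| > 4 − 2 = 2.
Hence |(y - 2)/(y - 4) − (3/2)| < 2|y − 8|/(4·2) = (1/4)|y − 8|, which is < ϵ once |y − 8| < 4ϵ.
Take δ = min(2, 4ϵ). Then 0 < |y − 8| < δ forces both bounds, so |(y - 2)/(y - 4) − (3/2)| < ϵ.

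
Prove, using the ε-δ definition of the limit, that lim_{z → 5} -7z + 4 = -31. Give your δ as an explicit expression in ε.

Fix ε > 0. We need δ > 0 so that 0 < |z − 5| < δ implies |(-7z + 4) + 31| < ε.
|(-7z + 4) + 31| = |-7z + 35| = 7|z − 5|.
Thus it suffices that |z − 5| < ε/7.
Take δ = ε/7. If 0 < |z − 5| < δ then |(-7z + 4) + 31| = 7|z − 5| < 7·(ε/7) = ε.

δ = ε/7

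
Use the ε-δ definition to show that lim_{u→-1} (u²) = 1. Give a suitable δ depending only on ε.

δ = min(1, ε/3)

Let ε > 0 be given. We seek δ > 0 with 0 < |u + 1| < δ ⇒ |u² − 1| < ε.
Factor: u² − 1 = (u + 1)(u - 1), so |u² − 1| = |u + 1|·|u - 1|.
Impose δ ≤ 1 so that |u| < 2; then |u - 1| ≤ 3.
Hence |u² − 1| ≤ 3|u + 1|, which is < ε once |u + 1| < ε/3.
Take δ = min(1, ε/3). If 0 < |u + 1| < δ then both bounds hold and |u² − 1| ≤ 3|u + 1| < 3·(ε/3) = ε.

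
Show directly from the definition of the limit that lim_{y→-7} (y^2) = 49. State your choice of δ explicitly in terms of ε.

δ = min(2, ε/16)

Suppose ε > 0. We seek δ > 0 with 0 < |y + 7| < δ ⇒ |y^2 − 49| < ε.
Factor: y^2 − 49 = (y + 7)(y - 7), so |y^2 − 49| = |y + 7|·|y - 7|.
Impose δ ≤ 2 so that |y| < 9; then |y - 7| ≤ 16.
Hence |y^2 − 49| ≤ 16|y + 7|, which is < ε once |y + 7| < ε/16.
Take δ = min(2, ε/16). If 0 < |y + 7| < δ then both bounds hold and |y^2 − 49| ≤ 16|y + 7| < 16·(ε/16) = ε.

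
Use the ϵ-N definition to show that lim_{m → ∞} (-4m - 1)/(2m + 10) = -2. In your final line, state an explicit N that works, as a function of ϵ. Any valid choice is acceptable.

N = (19/2)/ϵ

Let ϵ > 0 be given. For m ≥ 1, |(-4m - 1)/(2m + 10) + 2| = |38|/(2(2m + 10)) = 38/(2(2m + 10)).
Since 2m + 10 ≥ 2m for m ≥ 1, this is ≤ 38/(2·2m) = (19/2)/m.
So |(-4m - 1)/(2m + 10) + 2| < ϵ whenever m > (19/2)/ϵ.
Take N = (19/2)/ϵ. If m > N then |(-4m - 1)/(2m + 10) + 2| ≤ (19/2)/m < ϵ.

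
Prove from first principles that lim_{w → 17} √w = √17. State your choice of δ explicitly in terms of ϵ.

δ = min(17, √17·ϵ)

Let ϵ > 0 be given. We want δ > 0 such that 0 < |w − 17| < δ implies |√w − √17| < ϵ.
Rationalise: √w − √17 = (w − 17)/(√w + √17), so |√w − √17| = |w − 17|/(√w + √17).
Restrict δ ≤ 17 so that |w − 17| < 17 forces w > 0, and then √w + √17 > √17.
Hence |√w − √17| < |w − 17|/√17, which is < ϵ once |w − 17| < √17·ϵ.
Take δ = min(17, √17·ϵ). If 0 < |w − 17| < δ then w > 0 and |√w − √17| < |w − 17|/√17 < ϵ.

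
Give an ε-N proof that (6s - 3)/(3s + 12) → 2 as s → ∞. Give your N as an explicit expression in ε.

Fix ε > 0. We seek N > 0 such that s > N implies |(6s - 3)/(3s + 12) − 2| < ε.
(6s - 3)/(3s + 12) − 2 = (3(6s - 3) − 6(3s + 12)) / (3(3s + 12)) = -81/(3(3s + 12)).
For s > 0 we have 3s + 12 > 3s, so |(6s - 3)/(3s + 12) − 2| = 81/(3(3s + 12)) < 81/(3·3s) = 9/s.
Thus |(6s - 3)/(3s + 12) − 2| < ε whenever s > 9/ε.
Take N = 9/ε. If s > N then |(6s - 3)/(3s + 12) − 2| < 9/s < ε.

N = 9/ε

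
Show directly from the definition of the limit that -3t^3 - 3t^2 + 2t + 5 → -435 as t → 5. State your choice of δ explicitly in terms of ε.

Suppose ε > 0. We want δ > 0 such that 0 < |t − 5| < δ implies |(-3t^3 - 3t^2 + 2t + 5) + 435| < ε.
(-3t^3 - 3t^2 + 2t + 5) + 435 = -3t^3 - 3t^2 + 2t + 440 = (t − 5)(-3t^2 - 18t - 88).
So |(-3t^3 - 3t^2 + 2t + 5) + 435| = |t − 5|·|-3t^2 - 18t - 88|.
Require δ ≤ 2. Then |t − 5| < 2 gives |t| < 7, and by the triangle inequality |-3t^2 - 18t - 88| ≤ 3·7^2 + 18·7 + 88 = 361.
Hence |(-3t^3 - 3t^2 + 2t + 5) + 435| ≤ 361|t − 5| < ε provided |t − 5| < ε/361.
Take δ = min(2, ε/361). Then 0 < |t − 5| < δ gives both |t − 5| < 2 and |t − 5| < ε/361, so |(-3t^3 - 3t^2 + 2t + 5) + 435| < ε.

δ = min(2, ε/361)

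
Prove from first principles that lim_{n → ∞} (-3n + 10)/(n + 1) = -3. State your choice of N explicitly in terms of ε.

N = 13/ε

Let ε > 0 be given. For n ≥ 1, |(-3n + 10)/(n + 1) + 3| = |13|/((n + 1)) = 13/((n + 1)).
Since n + 1 ≥ n for n ≥ 1, this is ≤ 13/(n) = 13/n.
So |(-3n + 10)/(n + 1) + 3| < ε whenever n > 13/ε.
Take N = 13/ε. If n > N then |(-3n + 10)/(n + 1) + 3| ≤ 13/n < ε.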